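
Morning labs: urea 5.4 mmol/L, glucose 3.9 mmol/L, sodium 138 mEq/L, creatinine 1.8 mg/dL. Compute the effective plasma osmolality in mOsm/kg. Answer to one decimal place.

279.9 mOsm/kg

Effective osmolality excludes urea (freely permeant across cell membranes):
2·Na + glucose
= 2·138 + 3.9
= 276 + 3.9
= 279.9 mOsm/kg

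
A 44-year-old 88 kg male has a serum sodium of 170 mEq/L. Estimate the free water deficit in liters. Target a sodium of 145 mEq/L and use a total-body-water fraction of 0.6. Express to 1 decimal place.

TBW = 0.6 · 88 = 52.8 L
Free water deficit = TBW · (Na/145 − 1)
= 52.8 · (170/145 − 1)
= 52.8 · 0.1724
= 9.1 L

9.1 L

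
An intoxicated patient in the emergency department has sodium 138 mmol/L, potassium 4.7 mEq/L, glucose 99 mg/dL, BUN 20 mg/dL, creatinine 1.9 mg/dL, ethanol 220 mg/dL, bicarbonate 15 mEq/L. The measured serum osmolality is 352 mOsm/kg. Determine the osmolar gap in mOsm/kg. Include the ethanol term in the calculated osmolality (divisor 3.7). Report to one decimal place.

3.9 mOsm/kg

Calculated osmolality = 2·Na + glucose/18 + BUN/2.8 + ethanol/3.7
= 2·138 + 99/18 + 20/2.8 + 220/3.7
= 276 + 5.50 + 7.14 + 59.46
= 348.1 mOsm/kg ≈ 348.1 mOsm/kg
Osmolar gap = measured − calculated = 352 − 348.1 = 3.9 mOsm/kg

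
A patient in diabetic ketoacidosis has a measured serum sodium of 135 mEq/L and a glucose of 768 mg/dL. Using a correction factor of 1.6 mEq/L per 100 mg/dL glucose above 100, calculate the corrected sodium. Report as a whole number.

146 mEq/L

Corrected Na = measured Na + 1.6 · (glucose − 100)/100
= 135 + 1.6 · (768 − 100)/100
= 135 + 10.7
= 145.7 mEq/L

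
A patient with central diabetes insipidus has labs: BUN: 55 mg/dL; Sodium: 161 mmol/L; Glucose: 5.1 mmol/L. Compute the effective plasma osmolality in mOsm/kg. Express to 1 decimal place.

Effective osmolality excludes urea (freely permeant across cell membranes):
2·Na + glucose
= 2·161 + 5.1
= 322 + 5.1
= 327.1 mOsm/kg

327.1 mOsm/kg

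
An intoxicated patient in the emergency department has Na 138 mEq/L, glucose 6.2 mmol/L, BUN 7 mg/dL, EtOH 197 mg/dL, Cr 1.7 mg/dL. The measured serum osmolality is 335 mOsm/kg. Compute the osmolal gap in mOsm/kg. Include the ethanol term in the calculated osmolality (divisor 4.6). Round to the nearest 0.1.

Calculated osmolality = 2·Na + glucose + BUN/2.8 + ethanol/4.6
= 2·138 + 6.2 + 7/2.8 + 197/4.6
= 276 + 6.20 + 2.50 + 42.83
= 327.53 mOsm/kg ≈ 327.5 mOsm/kg
Osmolar gap = measured − calculated = 335 − 327.5 = 7.5 mOsm/kg

7.5 mOsm/kg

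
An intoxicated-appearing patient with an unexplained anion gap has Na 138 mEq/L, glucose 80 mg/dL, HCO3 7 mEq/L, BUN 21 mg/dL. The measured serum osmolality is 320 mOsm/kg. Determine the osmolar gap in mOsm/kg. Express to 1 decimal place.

32.1 mOsm/kg

Calculated osmolality = 2·Na + glucose/18 + BUN/2.8
= 2·138 + 80/18 + 21/2.8
= 276 + 4.44 + 7.50
= 287.94 mOsm/kg ≈ 287.9 mOsm/kg
Osmolar gap = measured − calculated = 320 − 287.9 = 32.1 mOsm/kg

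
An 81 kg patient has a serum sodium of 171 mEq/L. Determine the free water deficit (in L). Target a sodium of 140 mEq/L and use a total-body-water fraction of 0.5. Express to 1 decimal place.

9.0 L

TBW = 0.5 · 81 = 40.5 L
Free water deficit = TBW · (Na/140 − 1)
= 40.5 · (171/140 − 1)
= 40.5 · 0.2214
= 8.97 L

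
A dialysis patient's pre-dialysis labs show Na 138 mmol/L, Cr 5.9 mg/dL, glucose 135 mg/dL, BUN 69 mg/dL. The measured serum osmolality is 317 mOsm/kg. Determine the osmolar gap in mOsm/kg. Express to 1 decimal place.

8.9 mOsm/kg

Calculated osmolality = 2·Na + glucose/18 + BUN/2.8
= 2·138 + 135/18 + 69/2.8
= 276 + 7.50 + 24.64
= 308.14 mOsm/kg ≈ 308.1 mOsm/kg
Osmolar gap = measured − calculated = 317 − 308.1 = 8.9 mOsm/kg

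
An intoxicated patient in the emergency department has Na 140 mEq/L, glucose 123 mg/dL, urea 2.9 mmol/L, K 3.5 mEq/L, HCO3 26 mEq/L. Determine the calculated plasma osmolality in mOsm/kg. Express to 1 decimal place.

289.7 mOsm/kg

Calculated osmolality = 2·Na + glucose/18 + urea
= 2·140 + 123/18 + 2.9
= 280 + 6.83 + 2.90
= 289.73 mOsm/kg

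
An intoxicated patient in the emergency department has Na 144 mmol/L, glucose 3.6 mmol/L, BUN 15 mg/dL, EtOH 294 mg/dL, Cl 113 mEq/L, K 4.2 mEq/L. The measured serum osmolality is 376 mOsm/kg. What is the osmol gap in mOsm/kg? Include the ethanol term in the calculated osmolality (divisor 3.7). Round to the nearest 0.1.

-0.4 mOsm/kg

Calculated osmolality = 2·Na + glucose + BUN/2.8 + ethanol/3.7
= 2·144 + 3.6 + 15/2.8 + 294/3.7
= 288 + 3.60 + 5.36 + 79.46
= 376.42 mOsm/kg ≈ 376.4 mOsm/kg
Osmolar gap = measured − calculated = 376 − 376.4 = -0.4 mOsm/kg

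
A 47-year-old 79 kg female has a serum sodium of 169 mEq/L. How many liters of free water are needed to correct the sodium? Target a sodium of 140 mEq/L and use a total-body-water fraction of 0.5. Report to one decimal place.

8.2 L

TBW = 0.5 · 79 = 39.5 L
Free water deficit = TBW · (Na/140 − 1)
= 39.5 · (169/140 − 1)
= 39.5 · 0.2071
= 8.18 L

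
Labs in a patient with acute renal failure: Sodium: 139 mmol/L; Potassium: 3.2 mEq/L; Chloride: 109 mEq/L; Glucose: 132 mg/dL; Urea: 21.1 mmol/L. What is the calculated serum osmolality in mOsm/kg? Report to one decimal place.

306.4 mOsm/kg

Calculated osmolality = 2·Na + glucose/18 + urea
= 2·139 + 132/18 + 21.1
= 278 + 7.33 + 21.10
= 306.43 mOsm/kg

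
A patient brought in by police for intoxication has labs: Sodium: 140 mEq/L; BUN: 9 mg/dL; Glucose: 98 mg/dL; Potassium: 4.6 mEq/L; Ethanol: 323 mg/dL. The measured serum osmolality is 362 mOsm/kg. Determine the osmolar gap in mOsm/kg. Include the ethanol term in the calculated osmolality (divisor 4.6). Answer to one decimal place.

Calculated osmolality = 2·Na + glucose/18 + BUN/2.8 + ethanol/4.6
= 2·140 + 98/18 + 9/2.8 + 323/4.6
= 280 + 5.44 + 3.21 + 70.22
= 358.87 mOsm/kg ≈ 358.9 mOsm/kg
Osmolar gap = measured − calculated = 362 − 358.9 = 3.1 mOsm/kg

3.1 mOsm/kg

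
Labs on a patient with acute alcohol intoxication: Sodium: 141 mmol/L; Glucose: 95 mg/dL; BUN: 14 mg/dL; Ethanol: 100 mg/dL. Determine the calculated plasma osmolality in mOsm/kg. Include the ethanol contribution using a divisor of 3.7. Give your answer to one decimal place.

Calculated osmolality = 2·Na + glucose/18 + BUN/2.8 + ethanol/3.7
= 2·141 + 95/18 + 14/2.8 + 100/3.7
= 282 + 5.28 + 5 + 27.03
= 319.31 mOsm/kg

319.3 mOsm/kg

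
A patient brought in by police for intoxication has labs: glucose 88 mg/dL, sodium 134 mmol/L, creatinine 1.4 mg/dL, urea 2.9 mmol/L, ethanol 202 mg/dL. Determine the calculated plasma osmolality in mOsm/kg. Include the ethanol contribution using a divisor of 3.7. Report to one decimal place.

Calculated osmolality = 2·Na + glucose/18 + urea + ethanol/3.7
= 2·134 + 88/18 + 2.9 + 202/3.7
= 268 + 4.89 + 2.90 + 54.59
= 330.38 mOsm/kg

330.4 mOsm/kg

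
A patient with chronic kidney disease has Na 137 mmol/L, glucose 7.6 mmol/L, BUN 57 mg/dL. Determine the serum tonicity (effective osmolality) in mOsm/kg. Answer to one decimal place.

Effective osmolality excludes urea (freely permeant across cell membranes):
2·Na + glucose
= 2·137 + 7.6
= 274 + 7.6
= 281.6 mOsm/kg

281.6 mOsm/kg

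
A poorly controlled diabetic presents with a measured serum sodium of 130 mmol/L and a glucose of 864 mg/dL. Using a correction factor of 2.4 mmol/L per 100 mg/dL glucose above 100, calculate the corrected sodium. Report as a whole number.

Corrected Na = measured Na + 2.4 · (glucose − 100)/100
= 130 + 2.4 · (864 − 100)/100
= 130 + 18.3
= 148.3 mmol/L

148 mmol/L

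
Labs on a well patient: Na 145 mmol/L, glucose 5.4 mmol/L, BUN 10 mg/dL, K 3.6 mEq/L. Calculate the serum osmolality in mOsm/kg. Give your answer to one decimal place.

Calculated osmolality = 2·Na + glucose + BUN/2.8
= 2·145 + 5.4 + 10/2.8
= 290 + 5.40 + 3.57
= 298.97 mOsm/kg

299.0 mOsm/kg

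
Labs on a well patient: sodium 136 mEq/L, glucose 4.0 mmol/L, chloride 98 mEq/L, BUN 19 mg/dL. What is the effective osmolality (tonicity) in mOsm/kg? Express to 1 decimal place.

276.0 mOsm/kg

Effective osmolality excludes urea (freely permeant across cell membranes):
2·Na + glucose
= 2·136 + 4
= 272 + 4
= 276 mOsm/kg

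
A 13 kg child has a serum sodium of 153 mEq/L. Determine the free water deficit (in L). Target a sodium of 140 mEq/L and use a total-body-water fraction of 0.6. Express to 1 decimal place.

0.7 L

TBW = 0.6 · 13 = 7.8 L
Free water deficit = TBW · (Na/140 − 1)
= 7.8 · (153/140 − 1)
= 7.8 · 0.0929
= 0.72 L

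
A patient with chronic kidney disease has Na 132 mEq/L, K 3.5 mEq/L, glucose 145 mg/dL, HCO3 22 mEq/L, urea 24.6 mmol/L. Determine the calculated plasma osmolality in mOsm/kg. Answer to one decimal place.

Calculated osmolality = 2·Na + glucose/18 + urea
= 2·132 + 145/18 + 24.6
= 264 + 8.06 + 24.60
= 296.66 mOsm/kg

296.7 mOsm/kg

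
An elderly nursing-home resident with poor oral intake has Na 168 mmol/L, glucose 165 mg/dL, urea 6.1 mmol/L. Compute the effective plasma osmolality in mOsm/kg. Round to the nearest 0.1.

345.2 mOsm/kg

Effective osmolality excludes urea (freely permeant across cell membranes):
2·Na + glucose/18
= 2·168 + 165/18
= 336 + 9.17
= 345.17 mOsm/kg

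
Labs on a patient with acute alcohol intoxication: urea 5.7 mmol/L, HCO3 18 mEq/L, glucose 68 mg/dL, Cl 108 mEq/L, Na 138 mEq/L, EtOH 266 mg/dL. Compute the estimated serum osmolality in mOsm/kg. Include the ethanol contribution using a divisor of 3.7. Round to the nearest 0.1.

Calculated osmolality = 2·Na + glucose/18 + urea + ethanol/3.7
= 2·138 + 68/18 + 5.7 + 266/3.7
= 276 + 3.78 + 5.70 + 71.89
= 357.37 mOsm/kg

357.4 mOsm/kg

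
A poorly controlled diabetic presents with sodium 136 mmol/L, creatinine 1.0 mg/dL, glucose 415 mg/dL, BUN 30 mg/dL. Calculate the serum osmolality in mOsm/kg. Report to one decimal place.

305.8 mOsm/kg

Calculated osmolality = 2·Na + glucose/18 + BUN/2.8
= 2·136 + 415/18 + 30/2.8
= 272 + 23.06 + 10.71
= 305.77 mOsm/kg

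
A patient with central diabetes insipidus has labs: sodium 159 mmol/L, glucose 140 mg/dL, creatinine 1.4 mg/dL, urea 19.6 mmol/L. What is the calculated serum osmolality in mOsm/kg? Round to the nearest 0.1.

345.4 mOsm/kg

Calculated osmolality = 2·Na + glucose/18 + urea
= 2·159 + 140/18 + 19.6
= 318 + 7.78 + 19.60
= 345.38 mOsm/kg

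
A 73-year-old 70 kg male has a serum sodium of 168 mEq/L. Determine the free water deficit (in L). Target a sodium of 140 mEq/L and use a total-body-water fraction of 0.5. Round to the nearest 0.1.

TBW = 0.5 · 70 = 35 L
Free water deficit = TBW · (Na/140 − 1)
= 35 · (168/140 − 1)
= 35 · 0.2
= 7 L

7.0 L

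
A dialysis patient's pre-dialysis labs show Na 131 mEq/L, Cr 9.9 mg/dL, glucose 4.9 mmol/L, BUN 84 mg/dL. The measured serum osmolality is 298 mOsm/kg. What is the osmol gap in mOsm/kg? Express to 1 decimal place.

1.1 mOsm/kg

Calculated osmolality = 2·Na + glucose + BUN/2.8
= 2·131 + 4.9 + 84/2.8
= 262 + 4.90 + 30
= 296.9 mOsm/kg ≈ 296.9 mOsm/kg
Osmolar gap = measured − calculated = 298 − 296.9 = 1.1 mOsm/kg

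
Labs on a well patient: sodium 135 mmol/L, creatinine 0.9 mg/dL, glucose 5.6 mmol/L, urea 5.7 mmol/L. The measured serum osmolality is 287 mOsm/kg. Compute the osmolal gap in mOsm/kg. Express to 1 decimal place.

Calculated osmolality = 2·Na + glucose + urea
= 2·135 + 5.6 + 5.7
= 270 + 5.60 + 5.70
= 281.3 mOsm/kg ≈ 281.3 mOsm/kg
Osmolar gap = measured − calculated = 287 − 281.3 = 5.7 mOsm/kg

5.7 mOsm/kg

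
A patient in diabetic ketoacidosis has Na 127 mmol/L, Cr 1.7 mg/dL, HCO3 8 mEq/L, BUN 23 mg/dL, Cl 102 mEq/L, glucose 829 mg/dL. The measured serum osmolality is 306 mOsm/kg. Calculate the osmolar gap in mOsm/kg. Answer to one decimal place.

-2.3 mOsm/kg

Calculated osmolality = 2·Na + glucose/18 + BUN/2.8
= 2·127 + 829/18 + 23/2.8
= 254 + 46.06 + 8.21
= 308.27 mOsm/kg ≈ 308.3 mOsm/kg
Osmolar gap = measured − calculated = 306 − 308.3 = -2.3 mOsm/kg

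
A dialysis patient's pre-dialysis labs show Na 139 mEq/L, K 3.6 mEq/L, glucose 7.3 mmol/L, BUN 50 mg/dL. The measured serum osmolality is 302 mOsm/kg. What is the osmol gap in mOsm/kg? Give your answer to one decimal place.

Calculated osmolality = 2·Na + glucose + BUN/2.8
= 2·139 + 7.3 + 50/2.8
= 278 + 7.30 + 17.86
= 303.16 mOsm/kg ≈ 303.2 mOsm/kg
Osmolar gap = measured − calculated = 302 − 303.2 = -1.2 mOsm/kg

-1.2 mOsm/kg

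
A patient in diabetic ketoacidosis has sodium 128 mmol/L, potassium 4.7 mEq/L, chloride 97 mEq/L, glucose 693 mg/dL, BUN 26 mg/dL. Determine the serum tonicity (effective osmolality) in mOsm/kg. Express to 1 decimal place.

Effective osmolality excludes urea (freely permeant across cell membranes):
2·Na + glucose/18
= 2·128 + 693/18
= 256 + 38.5
= 294.5 mOsm/kg

294.5 mOsm/kg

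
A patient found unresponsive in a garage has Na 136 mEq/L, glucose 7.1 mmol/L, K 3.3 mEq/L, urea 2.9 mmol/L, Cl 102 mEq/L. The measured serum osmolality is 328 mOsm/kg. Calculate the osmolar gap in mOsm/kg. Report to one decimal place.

Calculated osmolality = 2·Na + glucose + urea
= 2·136 + 7.1 + 2.9
= 272 + 7.10 + 2.90
= 282 mOsm/kg ≈ 282.0 mOsm/kg
Osmolar gap = measured − calculated = 328 − 282.0 = 46.0 mOsm/kg

46.0 mOsm/kg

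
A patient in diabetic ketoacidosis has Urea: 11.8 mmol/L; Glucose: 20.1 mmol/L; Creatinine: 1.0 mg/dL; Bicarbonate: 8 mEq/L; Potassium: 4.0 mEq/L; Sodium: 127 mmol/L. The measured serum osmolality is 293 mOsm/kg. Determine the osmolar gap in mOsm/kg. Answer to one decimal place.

Calculated osmolality = 2·Na + glucose + urea
= 2·127 + 20.1 + 11.8
= 254 + 20.10 + 11.80
= 285.9 mOsm/kg ≈ 285.9 mOsm/kg
Osmolar gap = measured − calculated = 293 − 285.9 = 7.1 mOsm/kg

7.1 mOsm/kg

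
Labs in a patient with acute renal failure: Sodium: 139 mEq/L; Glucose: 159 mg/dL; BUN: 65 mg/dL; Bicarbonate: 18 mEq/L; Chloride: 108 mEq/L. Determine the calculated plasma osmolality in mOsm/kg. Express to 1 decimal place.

Calculated osmolality = 2·Na + glucose/18 + BUN/2.8
= 2·139 + 159/18 + 65/2.8
= 278 + 8.83 + 23.21
= 310.04 mOsm/kg

310.0 mOsm/kg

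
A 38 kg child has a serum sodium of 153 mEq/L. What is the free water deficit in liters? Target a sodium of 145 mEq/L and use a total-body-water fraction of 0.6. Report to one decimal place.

1.3 L

TBW = 0.6 · 38 = 22.8 L
Free water deficit = TBW · (Na/145 − 1)
= 22.8 · (153/145 − 1)
= 22.8 · 0.0552
= 1.26 L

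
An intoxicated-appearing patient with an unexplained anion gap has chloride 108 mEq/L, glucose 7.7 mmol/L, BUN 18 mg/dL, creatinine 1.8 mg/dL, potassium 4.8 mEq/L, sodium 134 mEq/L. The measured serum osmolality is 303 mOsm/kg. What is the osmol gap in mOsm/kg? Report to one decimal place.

20.9 mOsm/kg

Calculated osmolality = 2·Na + glucose + BUN/2.8
= 2·134 + 7.7 + 18/2.8
= 268 + 7.70 + 6.43
= 282.13 mOsm/kg ≈ 282.1 mOsm/kg
Osmolar gap = measured − calculated = 303 − 282.1 = 20.9 mOsm/kg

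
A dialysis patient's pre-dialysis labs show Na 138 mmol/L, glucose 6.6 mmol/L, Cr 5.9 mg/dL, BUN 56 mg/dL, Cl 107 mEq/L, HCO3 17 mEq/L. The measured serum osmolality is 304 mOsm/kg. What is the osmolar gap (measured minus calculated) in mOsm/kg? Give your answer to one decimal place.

1.4 mOsm/kg

Calculated osmolality = 2·Na + glucose + BUN/2.8
= 2·138 + 6.6 + 56/2.8
= 276 + 6.60 + 20
= 302.6 mOsm/kg ≈ 302.6 mOsm/kg
Osmolar gap = measured − calculated = 304 − 302.6 = 1.4 mOsm/kg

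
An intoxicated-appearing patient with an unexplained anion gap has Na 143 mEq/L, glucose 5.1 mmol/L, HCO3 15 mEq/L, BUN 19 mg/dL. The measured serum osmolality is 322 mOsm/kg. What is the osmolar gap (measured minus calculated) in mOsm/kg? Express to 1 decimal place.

24.1 mOsm/kg

Calculated osmolality = 2·Na + glucose + BUN/2.8
= 2·143 + 5.1 + 19/2.8
= 286 + 5.10 + 6.79
= 297.89 mOsm/kg ≈ 297.9 mOsm/kg
Osmolar gap = measured − calculated = 322 − 297.9 = 24.1 mOsm/kg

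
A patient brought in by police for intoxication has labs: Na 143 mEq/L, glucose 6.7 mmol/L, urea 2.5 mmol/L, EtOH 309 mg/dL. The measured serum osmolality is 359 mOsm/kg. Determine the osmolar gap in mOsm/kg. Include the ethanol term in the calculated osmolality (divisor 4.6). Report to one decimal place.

Calculated osmolality = 2·Na + glucose + urea + ethanol/4.6
= 2·143 + 6.7 + 2.5 + 309/4.6
= 286 + 6.70 + 2.50 + 67.17
= 362.37 mOsm/kg ≈ 362.4 mOsm/kg
Osmolar gap = measured − calculated = 359 − 362.4 = -3.4 mOsm/kg

-3.4 mOsm/kg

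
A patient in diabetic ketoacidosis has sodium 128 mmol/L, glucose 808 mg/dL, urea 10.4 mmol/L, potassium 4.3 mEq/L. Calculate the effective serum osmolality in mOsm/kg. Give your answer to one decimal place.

Effective osmolality excludes urea (freely permeant across cell membranes):
2·Na + glucose/18
= 2·128 + 808/18
= 256 + 44.89
= 300.89 mOsm/kg

300.9 mOsm/kg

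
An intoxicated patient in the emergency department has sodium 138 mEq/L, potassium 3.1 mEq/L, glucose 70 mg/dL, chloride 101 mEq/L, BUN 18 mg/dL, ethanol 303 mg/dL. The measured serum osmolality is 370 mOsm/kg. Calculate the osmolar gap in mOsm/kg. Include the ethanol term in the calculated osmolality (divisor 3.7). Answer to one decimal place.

1.8 mOsm/kg

Calculated osmolality = 2·Na + glucose/18 + BUN/2.8 + ethanol/3.7
= 2·138 + 70/18 + 18/2.8 + 303/3.7
= 276 + 3.89 + 6.43 + 81.89
= 368.21 mOsm/kg ≈ 368.2 mOsm/kg
Osmolar gap = measured − calculated = 370 − 368.2 = 1.8 mOsm/kg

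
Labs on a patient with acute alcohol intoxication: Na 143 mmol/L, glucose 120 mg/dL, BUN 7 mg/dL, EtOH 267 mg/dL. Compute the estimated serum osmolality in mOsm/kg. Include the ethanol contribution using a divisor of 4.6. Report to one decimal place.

Calculated osmolality = 2·Na + glucose/18 + BUN/2.8 + ethanol/4.6
= 2·143 + 120/18 + 7/2.8 + 267/4.6
= 286 + 6.67 + 2.50 + 58.04
= 353.21 mOsm/kg

353.2 mOsm/kg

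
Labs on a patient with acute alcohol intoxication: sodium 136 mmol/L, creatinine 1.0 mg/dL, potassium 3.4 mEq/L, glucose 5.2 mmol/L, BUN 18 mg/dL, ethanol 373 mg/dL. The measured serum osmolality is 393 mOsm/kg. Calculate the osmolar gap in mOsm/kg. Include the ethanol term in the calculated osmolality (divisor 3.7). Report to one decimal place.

Calculated osmolality = 2·Na + glucose + BUN/2.8 + ethanol/3.7
= 2·136 + 5.2 + 18/2.8 + 373/3.7
= 272 + 5.20 + 6.43 + 100.81
= 384.44 mOsm/kg ≈ 384.4 mOsm/kg
Osmolar gap = measured − calculated = 393 − 384.4 = 8.6 mOsm/kg

8.6 mOsm/kg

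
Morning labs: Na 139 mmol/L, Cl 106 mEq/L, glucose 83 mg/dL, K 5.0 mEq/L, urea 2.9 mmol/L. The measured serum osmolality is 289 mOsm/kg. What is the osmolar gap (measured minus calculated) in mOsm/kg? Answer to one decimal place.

3.5 mOsm/kg

Calculated osmolality = 2·Na + glucose/18 + urea
= 2·139 + 83/18 + 2.9
= 278 + 4.61 + 2.90
= 285.51 mOsm/kg ≈ 285.5 mOsm/kg
Osmolar gap = measured − calculated = 289 − 285.5 = 3.5 mOsm/kg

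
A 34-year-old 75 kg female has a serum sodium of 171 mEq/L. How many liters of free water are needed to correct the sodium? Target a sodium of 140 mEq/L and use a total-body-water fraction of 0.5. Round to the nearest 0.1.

TBW = 0.5 · 75 = 37.5 L
Free water deficit = TBW · (Na/140 − 1)
= 37.5 · (171/140 − 1)
= 37.5 · 0.2214
= 8.3 L

8.3 L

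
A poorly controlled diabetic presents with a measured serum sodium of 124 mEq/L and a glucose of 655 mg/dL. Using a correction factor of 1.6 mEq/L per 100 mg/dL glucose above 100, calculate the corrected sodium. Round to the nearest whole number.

Corrected Na = measured Na + 1.6 · (glucose − 100)/100
= 124 + 1.6 · (655 − 100)/100
= 124 + 8.9
= 132.9 mEq/L

133 mEq/L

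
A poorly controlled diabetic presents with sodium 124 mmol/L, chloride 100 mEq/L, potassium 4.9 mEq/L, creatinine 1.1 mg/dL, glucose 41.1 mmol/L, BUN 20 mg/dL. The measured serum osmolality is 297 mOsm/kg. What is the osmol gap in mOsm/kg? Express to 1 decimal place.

0.8 mOsm/kg

Calculated osmolality = 2·Na + glucose + BUN/2.8
= 2·124 + 41.1 + 20/2.8
= 248 + 41.10 + 7.14
= 296.24 mOsm/kg ≈ 296.2 mOsm/kg
Osmolar gap = measured − calculated = 297 − 296.2 = 0.8 mOsm/kg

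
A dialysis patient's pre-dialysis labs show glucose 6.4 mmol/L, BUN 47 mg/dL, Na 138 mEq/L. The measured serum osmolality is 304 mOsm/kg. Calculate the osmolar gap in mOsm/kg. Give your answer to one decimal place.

4.8 mOsm/kg

Calculated osmolality = 2·Na + glucose + BUN/2.8
= 2·138 + 6.4 + 47/2.8
= 276 + 6.40 + 16.79
= 299.19 mOsm/kg ≈ 299.2 mOsm/kg
Osmolar gap = measured − calculated = 304 − 299.2 = 4.8 mOsm/kg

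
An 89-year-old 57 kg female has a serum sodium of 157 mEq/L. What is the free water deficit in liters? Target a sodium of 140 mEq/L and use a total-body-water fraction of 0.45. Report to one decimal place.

TBW = 0.45 · 57 = 25.65 L
Free water deficit = TBW · (Na/140 − 1)
= 25.65 · (157/140 − 1)
= 25.65 · 0.1214
= 3.11 L

3.1 L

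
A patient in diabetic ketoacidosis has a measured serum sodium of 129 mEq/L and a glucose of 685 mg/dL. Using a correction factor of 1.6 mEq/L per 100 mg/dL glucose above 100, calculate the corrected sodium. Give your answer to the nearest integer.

138 mEq/L

Corrected Na = measured Na + 1.6 · (glucose − 100)/100
= 129 + 1.6 · (685 − 100)/100
= 129 + 9.4
= 138.4 mEq/L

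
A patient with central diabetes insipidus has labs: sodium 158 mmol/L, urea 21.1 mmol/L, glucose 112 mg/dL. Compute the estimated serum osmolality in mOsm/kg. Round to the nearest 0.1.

343.3 mOsm/kg

Calculated osmolality = 2·Na + glucose/18 + urea
= 2·158 + 112/18 + 21.1
= 316 + 6.22 + 21.10
= 343.32 mOsm/kg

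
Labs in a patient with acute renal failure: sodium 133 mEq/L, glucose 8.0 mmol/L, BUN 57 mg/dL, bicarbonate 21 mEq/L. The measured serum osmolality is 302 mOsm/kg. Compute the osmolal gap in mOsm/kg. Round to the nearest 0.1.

7.6 mOsm/kg

Calculated osmolality = 2·Na + glucose + BUN/2.8
= 2·133 + 8 + 57/2.8
= 266 + 8 + 20.36
= 294.36 mOsm/kg ≈ 294.4 mOsm/kg
Osmolar gap = measured − calculated = 302 − 294.4 = 7.6 mOsm/kg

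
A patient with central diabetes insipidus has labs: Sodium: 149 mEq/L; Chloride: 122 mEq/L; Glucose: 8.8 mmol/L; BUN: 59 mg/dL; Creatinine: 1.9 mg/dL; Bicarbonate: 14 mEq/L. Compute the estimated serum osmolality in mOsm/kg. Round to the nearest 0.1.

Calculated osmolality = 2·Na + glucose + BUN/2.8
= 2·149 + 8.8 + 59/2.8
= 298 + 8.80 + 21.07
= 327.87 mOsm/kg

327.9 mOsm/kg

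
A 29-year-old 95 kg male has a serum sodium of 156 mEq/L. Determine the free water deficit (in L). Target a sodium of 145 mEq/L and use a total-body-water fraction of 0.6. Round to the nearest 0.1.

TBW = 0.6 · 95 = 57 L
Free water deficit = TBW · (Na/145 − 1)
= 57 · (156/145 − 1)
= 57 · 0.0759
= 4.33 L

4.3 L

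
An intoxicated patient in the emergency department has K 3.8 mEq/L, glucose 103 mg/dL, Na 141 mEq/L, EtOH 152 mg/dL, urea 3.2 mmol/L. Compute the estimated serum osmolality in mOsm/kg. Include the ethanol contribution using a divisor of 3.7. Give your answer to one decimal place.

332.0 mOsm/kg

Calculated osmolality = 2·Na + glucose/18 + urea + ethanol/3.7
= 2·141 + 103/18 + 3.2 + 152/3.7
= 282 + 5.72 + 3.20 + 41.08
= 332 mOsm/kg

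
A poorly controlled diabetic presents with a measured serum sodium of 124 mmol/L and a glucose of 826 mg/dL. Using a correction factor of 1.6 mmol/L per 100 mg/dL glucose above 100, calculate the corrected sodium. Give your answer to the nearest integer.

136 mmol/L

Corrected Na = measured Na + 1.6 · (glucose − 100)/100
= 124 + 1.6 · (826 − 100)/100
= 124 + 11.6
= 135.6 mmol/L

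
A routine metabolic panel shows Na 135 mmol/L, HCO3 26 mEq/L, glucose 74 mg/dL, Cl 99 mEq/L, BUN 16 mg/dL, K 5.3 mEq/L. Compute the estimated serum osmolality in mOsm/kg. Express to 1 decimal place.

279.8 mOsm/kg

Calculated osmolality = 2·Na + glucose/18 + BUN/2.8
= 2·135 + 74/18 + 16/2.8
= 270 + 4.11 + 5.71
= 279.82 mOsm/kg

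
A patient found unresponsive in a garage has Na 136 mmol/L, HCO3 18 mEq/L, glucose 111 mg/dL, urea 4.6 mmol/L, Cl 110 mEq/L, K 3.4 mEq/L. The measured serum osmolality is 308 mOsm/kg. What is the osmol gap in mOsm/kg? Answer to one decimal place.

25.2 mOsm/kg

Calculated osmolality = 2·Na + glucose/18 + urea
= 2·136 + 111/18 + 4.6
= 272 + 6.17 + 4.60
= 282.77 mOsm/kg ≈ 282.8 mOsm/kg
Osmolar gap = measured − calculated = 308 − 282.8 = 25.2 mOsm/kg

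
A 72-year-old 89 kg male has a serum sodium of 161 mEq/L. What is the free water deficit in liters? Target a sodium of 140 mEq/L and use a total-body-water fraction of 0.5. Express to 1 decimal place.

6.7 L

TBW = 0.5 · 89 = 44.5 L
Free water deficit = TBW · (Na/140 − 1)
= 44.5 · (161/140 − 1)
= 44.5 · 0.15
= 6.67 L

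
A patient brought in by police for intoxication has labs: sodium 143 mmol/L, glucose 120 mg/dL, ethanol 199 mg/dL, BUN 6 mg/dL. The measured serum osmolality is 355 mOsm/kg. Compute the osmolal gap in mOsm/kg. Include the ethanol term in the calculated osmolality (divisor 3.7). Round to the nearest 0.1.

Calculated osmolality = 2·Na + glucose/18 + BUN/2.8 + ethanol/3.7
= 2·143 + 120/18 + 6/2.8 + 199/3.7
= 286 + 6.67 + 2.14 + 53.78
= 348.59 mOsm/kg ≈ 348.6 mOsm/kg
Osmolar gap = measured − calculated = 355 − 348.6 = 6.4 mOsm/kg

6.4 mOsm/kg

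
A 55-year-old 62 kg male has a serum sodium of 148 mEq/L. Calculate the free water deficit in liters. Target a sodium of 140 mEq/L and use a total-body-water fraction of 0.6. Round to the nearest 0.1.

2.1 L

TBW = 0.6 · 62 = 37.2 L
Free water deficit = TBW · (Na/140 − 1)
= 37.2 · (148/140 − 1)
= 37.2 · 0.0571
= 2.12 L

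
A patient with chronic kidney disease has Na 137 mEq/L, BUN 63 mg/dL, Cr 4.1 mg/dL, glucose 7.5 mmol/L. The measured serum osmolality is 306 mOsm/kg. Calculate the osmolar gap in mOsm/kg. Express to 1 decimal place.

Calculated osmolality = 2·Na + glucose + BUN/2.8
= 2·137 + 7.5 + 63/2.8
= 274 + 7.50 + 22.50
= 304 mOsm/kg ≈ 304.0 mOsm/kg
Osmolar gap = measured − calculated = 306 − 304.0 = 2.0 mOsm/kg

2.0 mOsm/kg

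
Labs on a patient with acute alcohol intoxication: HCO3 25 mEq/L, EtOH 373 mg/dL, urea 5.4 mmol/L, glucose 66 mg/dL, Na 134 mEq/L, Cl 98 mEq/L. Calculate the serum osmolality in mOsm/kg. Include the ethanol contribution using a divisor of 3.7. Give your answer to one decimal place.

377.9 mOsm/kg

Calculated osmolality = 2·Na + glucose/18 + urea + ethanol/3.7
= 2·134 + 66/18 + 5.4 + 373/3.7
= 268 + 3.67 + 5.40 + 100.81
= 377.88 mOsm/kg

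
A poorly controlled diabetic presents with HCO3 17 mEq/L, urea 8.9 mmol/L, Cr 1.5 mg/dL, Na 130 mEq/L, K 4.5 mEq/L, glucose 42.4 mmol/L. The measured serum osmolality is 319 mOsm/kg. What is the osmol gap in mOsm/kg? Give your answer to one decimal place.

7.7 mOsm/kg

Calculated osmolality = 2·Na + glucose + urea
= 2·130 + 42.4 + 8.9
= 260 + 42.40 + 8.90
= 311.3 mOsm/kg ≈ 311.3 mOsm/kg
Osmolar gap = measured − calculated = 319 − 311.3 = 7.7 mOsm/kg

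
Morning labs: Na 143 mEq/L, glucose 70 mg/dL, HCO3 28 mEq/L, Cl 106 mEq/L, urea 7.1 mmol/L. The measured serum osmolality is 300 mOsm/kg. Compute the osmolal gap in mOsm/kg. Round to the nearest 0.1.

3.0 mOsm/kg

Calculated osmolality = 2·Na + glucose/18 + urea
= 2·143 + 70/18 + 7.1
= 286 + 3.89 + 7.10
= 296.99 mOsm/kg ≈ 297.0 mOsm/kg
Osmolar gap = measured − calculated = 300 − 297.0 = 3.0 mOsm/kg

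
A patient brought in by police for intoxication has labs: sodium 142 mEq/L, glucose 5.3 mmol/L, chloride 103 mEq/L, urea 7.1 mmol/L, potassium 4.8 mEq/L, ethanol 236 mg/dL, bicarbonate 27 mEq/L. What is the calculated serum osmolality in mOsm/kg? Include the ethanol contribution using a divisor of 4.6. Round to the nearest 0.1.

Calculated osmolality = 2·Na + glucose + urea + ethanol/4.6
= 2·142 + 5.3 + 7.1 + 236/4.6
= 284 + 5.30 + 7.10 + 51.30
= 347.7 mOsm/kg

347.7 mOsm/kg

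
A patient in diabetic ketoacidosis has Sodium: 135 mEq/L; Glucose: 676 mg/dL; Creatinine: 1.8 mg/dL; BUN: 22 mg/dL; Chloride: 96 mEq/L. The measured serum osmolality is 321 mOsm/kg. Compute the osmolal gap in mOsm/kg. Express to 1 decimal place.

5.6 mOsm/kg

Calculated osmolality = 2·Na + glucose/18 + BUN/2.8
= 2·135 + 676/18 + 22/2.8
= 270 + 37.56 + 7.86
= 315.42 mOsm/kg ≈ 315.4 mOsm/kg
Osmolar gap = measured − calculated = 321 − 315.4 = 5.6 mOsm/kg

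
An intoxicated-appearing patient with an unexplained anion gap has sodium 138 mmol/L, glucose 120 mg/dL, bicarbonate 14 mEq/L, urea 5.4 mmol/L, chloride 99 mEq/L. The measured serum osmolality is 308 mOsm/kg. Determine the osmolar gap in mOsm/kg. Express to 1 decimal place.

Calculated osmolality = 2·Na + glucose/18 + urea
= 2·138 + 120/18 + 5.4
= 276 + 6.67 + 5.40
= 288.07 mOsm/kg ≈ 288.1 mOsm/kg
Osmolar gap = measured − calculated = 308 − 288.1 = 19.9 mOsm/kg

19.9 mOsm/kg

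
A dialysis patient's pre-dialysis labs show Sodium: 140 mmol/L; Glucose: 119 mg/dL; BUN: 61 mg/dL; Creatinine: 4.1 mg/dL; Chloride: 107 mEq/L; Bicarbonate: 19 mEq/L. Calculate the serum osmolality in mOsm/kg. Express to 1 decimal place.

Calculated osmolality = 2·Na + glucose/18 + BUN/2.8
= 2·140 + 119/18 + 61/2.8
= 280 + 6.61 + 21.79
= 308.4 mOsm/kg

308.4 mOsm/kg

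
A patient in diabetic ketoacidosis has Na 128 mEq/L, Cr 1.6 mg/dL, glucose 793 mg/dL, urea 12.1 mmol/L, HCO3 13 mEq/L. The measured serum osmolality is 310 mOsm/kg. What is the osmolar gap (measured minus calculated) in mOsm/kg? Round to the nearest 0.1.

Calculated osmolality = 2·Na + glucose/18 + urea
= 2·128 + 793/18 + 12.1
= 256 + 44.06 + 12.10
= 312.16 mOsm/kg ≈ 312.2 mOsm/kg
Osmolar gap = measured − calculated = 310 − 312.2 = -2.2 mOsm/kg

-2.2 mOsm/kg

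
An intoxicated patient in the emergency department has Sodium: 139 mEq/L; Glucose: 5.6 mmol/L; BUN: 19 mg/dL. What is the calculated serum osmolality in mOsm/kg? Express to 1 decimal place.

Calculated osmolality = 2·Na + glucose + BUN/2.8
= 2·139 + 5.6 + 19/2.8
= 278 + 5.60 + 6.79
= 290.39 mOsm/kg

290.4 mOsm/kg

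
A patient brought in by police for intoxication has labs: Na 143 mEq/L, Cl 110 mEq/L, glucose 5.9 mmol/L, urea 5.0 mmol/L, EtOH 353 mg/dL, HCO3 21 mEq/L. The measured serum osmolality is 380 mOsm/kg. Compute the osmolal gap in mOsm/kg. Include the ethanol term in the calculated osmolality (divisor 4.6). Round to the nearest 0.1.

Calculated osmolality = 2·Na + glucose + urea + ethanol/4.6
= 2·143 + 5.9 + 5 + 353/4.6
= 286 + 5.90 + 5 + 76.74
= 373.64 mOsm/kg ≈ 373.6 mOsm/kg
Osmolar gap = measured − calculated = 380 − 373.6 = 6.4 mOsm/kg

6.4 mOsm/kg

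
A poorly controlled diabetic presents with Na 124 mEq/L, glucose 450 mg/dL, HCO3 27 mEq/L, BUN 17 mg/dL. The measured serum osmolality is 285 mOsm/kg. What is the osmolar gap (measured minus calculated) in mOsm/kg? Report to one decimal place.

Calculated osmolality = 2·Na + glucose/18 + BUN/2.8
= 2·124 + 450/18 + 17/2.8
= 248 + 25 + 6.07
= 279.07 mOsm/kg ≈ 279.1 mOsm/kg
Osmolar gap = measured − calculated = 285 − 279.1 = 5.9 mOsm/kg

5.9 mOsm/kg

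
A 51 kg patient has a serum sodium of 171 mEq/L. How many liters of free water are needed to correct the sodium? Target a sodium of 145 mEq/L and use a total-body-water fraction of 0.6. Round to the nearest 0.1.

5.5 L

TBW = 0.6 · 51 = 30.6 L
Free water deficit = TBW · (Na/145 − 1)
= 30.6 · (171/145 − 1)
= 30.6 · 0.1793
= 5.49 L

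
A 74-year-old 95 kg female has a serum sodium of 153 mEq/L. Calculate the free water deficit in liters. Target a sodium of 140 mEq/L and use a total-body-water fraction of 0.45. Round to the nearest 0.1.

4.0 L

TBW = 0.45 · 95 = 42.75 L
Free water deficit = TBW · (Na/140 − 1)
= 42.75 · (153/140 − 1)
= 42.75 · 0.0929
= 3.97 L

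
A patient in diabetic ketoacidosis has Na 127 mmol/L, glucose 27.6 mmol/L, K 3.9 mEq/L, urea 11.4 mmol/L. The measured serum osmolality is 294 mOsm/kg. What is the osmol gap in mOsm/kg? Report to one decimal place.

1.0 mOsm/kg

Calculated osmolality = 2·Na + glucose + urea
= 2·127 + 27.6 + 11.4
= 254 + 27.60 + 11.40
= 293 mOsm/kg ≈ 293.0 mOsm/kg
Osmolar gap = measured − calculated = 294 − 293.0 = 1.0 mOsm/kg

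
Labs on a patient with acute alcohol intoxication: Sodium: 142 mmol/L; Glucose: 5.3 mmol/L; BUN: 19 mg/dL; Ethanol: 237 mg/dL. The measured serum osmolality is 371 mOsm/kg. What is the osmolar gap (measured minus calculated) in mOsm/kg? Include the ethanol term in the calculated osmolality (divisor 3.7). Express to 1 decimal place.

10.9 mOsm/kg

Calculated osmolality = 2·Na + glucose + BUN/2.8 + ethanol/3.7
= 2·142 + 5.3 + 19/2.8 + 237/3.7
= 284 + 5.30 + 6.79 + 64.05
= 360.14 mOsm/kg ≈ 360.1 mOsm/kg
Osmolar gap = measured − calculated = 371 − 360.1 = 10.9 mOsm/kg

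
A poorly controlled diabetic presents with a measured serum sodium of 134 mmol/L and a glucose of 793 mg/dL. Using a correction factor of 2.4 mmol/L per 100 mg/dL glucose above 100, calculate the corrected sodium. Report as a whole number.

151 mmol/L

Corrected Na = measured Na + 2.4 · (glucose − 100)/100
= 134 + 2.4 · (793 − 100)/100
= 134 + 16.6
= 150.6 mmol/L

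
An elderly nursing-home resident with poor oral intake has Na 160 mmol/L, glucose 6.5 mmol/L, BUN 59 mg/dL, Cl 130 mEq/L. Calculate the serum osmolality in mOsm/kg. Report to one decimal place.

Calculated osmolality = 2·Na + glucose + BUN/2.8
= 2·160 + 6.5 + 59/2.8
= 320 + 6.50 + 21.07
= 347.57 mOsm/kg

347.6 mOsm/kg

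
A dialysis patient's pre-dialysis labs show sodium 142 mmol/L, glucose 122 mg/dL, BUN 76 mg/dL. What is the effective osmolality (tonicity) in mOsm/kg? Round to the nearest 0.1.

Effective osmolality excludes urea (freely permeant across cell membranes):
2·Na + glucose/18
= 2·142 + 122/18
= 284 + 6.78
= 290.78 mOsm/kg

290.8 mOsm/kg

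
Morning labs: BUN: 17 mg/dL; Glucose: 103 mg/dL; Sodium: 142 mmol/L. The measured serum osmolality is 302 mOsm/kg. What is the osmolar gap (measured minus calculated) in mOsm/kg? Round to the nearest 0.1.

6.2 mOsm/kg

Calculated osmolality = 2·Na + glucose/18 + BUN/2.8
= 2·142 + 103/18 + 17/2.8
= 284 + 5.72 + 6.07
= 295.79 mOsm/kg ≈ 295.8 mOsm/kg
Osmolar gap = measured − calculated = 302 − 295.8 = 6.2 mOsm/kg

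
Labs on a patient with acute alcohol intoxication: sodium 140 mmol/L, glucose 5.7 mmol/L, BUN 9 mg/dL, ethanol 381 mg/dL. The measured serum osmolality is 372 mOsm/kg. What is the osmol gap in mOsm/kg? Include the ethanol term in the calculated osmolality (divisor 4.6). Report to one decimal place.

Calculated osmolality = 2·Na + glucose + BUN/2.8 + ethanol/4.6
= 2·140 + 5.7 + 9/2.8 + 381/4.6
= 280 + 5.70 + 3.21 + 82.83
= 371.74 mOsm/kg ≈ 371.7 mOsm/kg
Osmolar gap = measured − calculated = 372 − 371.7 = 0.3 mOsm/kg

0.3 mOsm/kg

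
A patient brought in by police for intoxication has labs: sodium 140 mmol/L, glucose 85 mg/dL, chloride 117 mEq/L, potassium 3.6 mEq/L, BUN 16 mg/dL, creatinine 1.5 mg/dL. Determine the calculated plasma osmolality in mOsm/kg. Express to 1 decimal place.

290.4 mOsm/kg

Calculated osmolality = 2·Na + glucose/18 + BUN/2.8
= 2·140 + 85/18 + 16/2.8
= 280 + 4.72 + 5.71
= 290.43 mOsm/kg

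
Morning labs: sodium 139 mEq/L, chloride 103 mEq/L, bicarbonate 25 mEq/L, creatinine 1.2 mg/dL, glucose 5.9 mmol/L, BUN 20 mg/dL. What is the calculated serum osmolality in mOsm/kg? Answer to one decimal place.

291.0 mOsm/kg

Calculated osmolality = 2·Na + glucose + BUN/2.8
= 2·139 + 5.9 + 20/2.8
= 278 + 5.90 + 7.14
= 291.04 mOsm/kg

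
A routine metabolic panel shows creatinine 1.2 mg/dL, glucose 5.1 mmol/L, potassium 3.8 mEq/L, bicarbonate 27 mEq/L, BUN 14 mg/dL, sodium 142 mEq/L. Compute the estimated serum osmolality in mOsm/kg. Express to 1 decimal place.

294.1 mOsm/kg

Calculated osmolality = 2·Na + glucose + BUN/2.8
= 2·142 + 5.1 + 14/2.8
= 284 + 5.10 + 5
= 294.1 mOsm/kg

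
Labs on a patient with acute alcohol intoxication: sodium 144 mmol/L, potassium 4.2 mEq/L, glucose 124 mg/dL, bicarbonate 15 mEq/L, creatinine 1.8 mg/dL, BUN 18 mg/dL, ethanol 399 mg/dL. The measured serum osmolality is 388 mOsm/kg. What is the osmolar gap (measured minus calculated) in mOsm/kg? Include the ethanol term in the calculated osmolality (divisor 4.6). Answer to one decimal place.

Calculated osmolality = 2·Na + glucose/18 + BUN/2.8 + ethanol/4.6
= 2·144 + 124/18 + 18/2.8 + 399/4.6
= 288 + 6.89 + 6.43 + 86.74
= 388.06 mOsm/kg ≈ 388.1 mOsm/kg
Osmolar gap = measured − calculated = 388 − 388.1 = -0.1 mOsm/kg

-0.1 mOsm/kg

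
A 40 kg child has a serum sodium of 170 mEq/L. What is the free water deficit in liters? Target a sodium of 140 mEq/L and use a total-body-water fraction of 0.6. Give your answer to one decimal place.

TBW = 0.6 · 40 = 24 L
Free water deficit = TBW · (Na/140 − 1)
= 24 · (170/140 − 1)
= 24 · 0.2143
= 5.14 L

5.1 L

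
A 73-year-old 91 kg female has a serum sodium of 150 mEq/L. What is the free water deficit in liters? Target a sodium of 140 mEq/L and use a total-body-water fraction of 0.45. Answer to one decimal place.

2.9 L

TBW = 0.45 · 91 = 40.95 L
Free water deficit = TBW · (Na/140 − 1)
= 40.95 · (150/140 − 1)
= 40.95 · 0.0714
= 2.92 L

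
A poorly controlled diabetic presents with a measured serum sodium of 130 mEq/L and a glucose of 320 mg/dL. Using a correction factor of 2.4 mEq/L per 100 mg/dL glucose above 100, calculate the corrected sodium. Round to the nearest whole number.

135 mEq/L

Corrected Na = measured Na + 2.4 · (glucose − 100)/100
= 130 + 2.4 · (320 − 100)/100
= 130 + 5.3
= 135.3 mEq/L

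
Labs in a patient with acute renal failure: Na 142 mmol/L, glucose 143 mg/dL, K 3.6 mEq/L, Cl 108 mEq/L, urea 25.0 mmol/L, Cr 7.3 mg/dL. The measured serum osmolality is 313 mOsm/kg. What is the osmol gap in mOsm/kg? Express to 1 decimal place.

Calculated osmolality = 2·Na + glucose/18 + urea
= 2·142 + 143/18 + 25
= 284 + 7.94 + 25
= 316.94 mOsm/kg ≈ 316.9 mOsm/kg
Osmolar gap = measured − calculated = 313 − 316.9 = -3.9 mOsm/kg

-3.9 mOsm/kg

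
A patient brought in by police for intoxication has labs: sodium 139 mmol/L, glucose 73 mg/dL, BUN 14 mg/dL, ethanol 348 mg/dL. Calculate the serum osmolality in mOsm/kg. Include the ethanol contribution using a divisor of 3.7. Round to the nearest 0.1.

Calculated osmolality = 2·Na + glucose/18 + BUN/2.8 + ethanol/3.7
= 2·139 + 73/18 + 14/2.8 + 348/3.7
= 278 + 4.06 + 5 + 94.05
= 381.11 mOsm/kg

381.1 mOsm/kg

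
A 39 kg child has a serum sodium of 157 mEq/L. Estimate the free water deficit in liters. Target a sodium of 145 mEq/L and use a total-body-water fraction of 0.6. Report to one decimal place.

1.9 L

TBW = 0.6 · 39 = 23.4 L
Free water deficit = TBW · (Na/145 − 1)
= 23.4 · (157/145 − 1)
= 23.4 · 0.0828
= 1.94 L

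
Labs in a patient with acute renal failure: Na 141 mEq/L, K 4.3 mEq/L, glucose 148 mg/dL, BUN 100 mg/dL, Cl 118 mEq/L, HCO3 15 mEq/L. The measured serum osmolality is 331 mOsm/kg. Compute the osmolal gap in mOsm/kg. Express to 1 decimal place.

5.1 mOsm/kg

Calculated osmolality = 2·Na + glucose/18 + BUN/2.8
= 2·141 + 148/18 + 100/2.8
= 282 + 8.22 + 35.71
= 325.93 mOsm/kg ≈ 325.9 mOsm/kg
Osmolar gap = measured − calculated = 331 − 325.9 = 5.1 mOsm/kg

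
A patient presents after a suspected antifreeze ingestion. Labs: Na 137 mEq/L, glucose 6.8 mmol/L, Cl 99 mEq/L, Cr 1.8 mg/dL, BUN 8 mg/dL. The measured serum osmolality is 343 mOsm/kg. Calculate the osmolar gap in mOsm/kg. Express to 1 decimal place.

Calculated osmolality = 2·Na + glucose + BUN/2.8
= 2·137 + 6.8 + 8/2.8
= 274 + 6.80 + 2.86
= 283.66 mOsm/kg ≈ 283.7 mOsm/kg
Osmolar gap = measured − calculated = 343 − 283.7 = 59.3 mOsm/kg

59.3 mOsm/kg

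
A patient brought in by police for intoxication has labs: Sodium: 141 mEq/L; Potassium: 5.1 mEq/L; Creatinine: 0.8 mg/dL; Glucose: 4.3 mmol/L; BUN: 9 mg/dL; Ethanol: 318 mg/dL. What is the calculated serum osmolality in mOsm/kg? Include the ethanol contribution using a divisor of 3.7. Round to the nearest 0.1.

Calculated osmolality = 2·Na + glucose + BUN/2.8 + ethanol/3.7
= 2·141 + 4.3 + 9/2.8 + 318/3.7
= 282 + 4.30 + 3.21 + 85.95
= 375.46 mOsm/kg

375.5 mOsm/kg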